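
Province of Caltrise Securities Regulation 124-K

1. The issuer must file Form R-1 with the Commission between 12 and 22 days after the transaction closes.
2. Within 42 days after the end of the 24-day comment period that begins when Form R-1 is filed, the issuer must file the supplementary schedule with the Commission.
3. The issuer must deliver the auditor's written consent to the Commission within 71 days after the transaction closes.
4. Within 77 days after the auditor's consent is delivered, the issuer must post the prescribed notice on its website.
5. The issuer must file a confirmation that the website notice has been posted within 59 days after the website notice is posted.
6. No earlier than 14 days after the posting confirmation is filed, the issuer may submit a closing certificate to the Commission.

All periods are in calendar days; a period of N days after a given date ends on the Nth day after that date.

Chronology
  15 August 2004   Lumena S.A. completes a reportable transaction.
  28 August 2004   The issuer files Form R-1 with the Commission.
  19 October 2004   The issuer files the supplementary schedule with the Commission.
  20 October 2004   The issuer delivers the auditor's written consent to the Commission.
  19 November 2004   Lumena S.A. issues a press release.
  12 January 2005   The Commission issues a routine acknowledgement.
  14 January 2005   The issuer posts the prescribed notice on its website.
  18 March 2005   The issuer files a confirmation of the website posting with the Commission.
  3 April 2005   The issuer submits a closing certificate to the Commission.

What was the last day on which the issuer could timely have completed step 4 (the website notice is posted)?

Step 4 runs from 20 October 2004, when the auditor's consent is delivered. 77 days after 20 October 2004 is 5 January 2005.

5 January 2005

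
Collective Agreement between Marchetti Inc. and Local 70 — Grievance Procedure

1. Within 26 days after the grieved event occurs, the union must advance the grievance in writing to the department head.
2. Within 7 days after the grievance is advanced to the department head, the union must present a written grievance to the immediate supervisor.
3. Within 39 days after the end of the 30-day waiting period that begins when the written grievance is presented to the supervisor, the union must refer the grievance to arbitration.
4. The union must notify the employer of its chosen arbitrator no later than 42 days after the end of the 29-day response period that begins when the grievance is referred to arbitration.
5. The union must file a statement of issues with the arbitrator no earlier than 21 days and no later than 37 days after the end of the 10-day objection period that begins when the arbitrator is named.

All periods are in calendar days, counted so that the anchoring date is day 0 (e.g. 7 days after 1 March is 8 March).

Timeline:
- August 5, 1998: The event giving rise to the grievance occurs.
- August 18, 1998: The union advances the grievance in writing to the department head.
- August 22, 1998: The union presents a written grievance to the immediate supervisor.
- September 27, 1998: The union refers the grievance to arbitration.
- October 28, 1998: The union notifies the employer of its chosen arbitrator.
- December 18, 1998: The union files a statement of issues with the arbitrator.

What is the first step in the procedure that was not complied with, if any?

Step 1: 26 days after August 5, 1998 (when the grieved event occurs) is August 31, 1998; done August 18, 1998 — timely.
Step 2: 7 days after August 18, 1998 (when the grievance is advanced to the department head) is August 25, 1998; done August 22, 1998 — timely.
Step 3: 39 days after September 21, 1998 (end of the 30-day waiting period, which began when the written grievance is presented to the supervisor on August 22, 1998) is October 30, 1998; September 27, 1998 is within that limit.
Step 4: 42 days after October 26, 1998 (end of the 29-day response period, which began when the grievance is referred to arbitration on September 27, 1998) is December 7, 1998; completed October 28, 1998, before the deadline.
Step 5: the window is 21–37 days after November 7, 1998 (end of the 10-day objection period, which began when the arbitrator is named on October 28, 1998), so November 28, 1998 through December 14, 1998; December 18, 1998 is 4 days past the end of the window.

Step 5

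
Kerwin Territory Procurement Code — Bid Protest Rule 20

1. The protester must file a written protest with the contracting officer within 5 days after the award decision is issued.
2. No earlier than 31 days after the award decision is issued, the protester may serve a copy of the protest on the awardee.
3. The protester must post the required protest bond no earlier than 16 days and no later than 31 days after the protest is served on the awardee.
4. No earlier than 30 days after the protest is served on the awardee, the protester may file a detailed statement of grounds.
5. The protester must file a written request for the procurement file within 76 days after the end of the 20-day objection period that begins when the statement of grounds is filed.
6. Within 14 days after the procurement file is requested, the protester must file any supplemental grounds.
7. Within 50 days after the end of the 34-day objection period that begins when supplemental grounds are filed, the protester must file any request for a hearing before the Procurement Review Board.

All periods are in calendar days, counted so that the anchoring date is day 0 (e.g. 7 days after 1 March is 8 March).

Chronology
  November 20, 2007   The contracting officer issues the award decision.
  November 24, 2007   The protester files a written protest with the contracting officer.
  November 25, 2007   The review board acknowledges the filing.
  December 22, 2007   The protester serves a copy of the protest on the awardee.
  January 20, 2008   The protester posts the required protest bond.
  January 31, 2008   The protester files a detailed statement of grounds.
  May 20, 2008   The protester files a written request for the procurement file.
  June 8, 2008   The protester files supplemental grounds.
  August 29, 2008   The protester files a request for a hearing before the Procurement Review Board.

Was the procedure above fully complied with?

(1) due by November 20, 2007 + 5 days = November 25, 2007; done November 24, 2007 — timely.
(2) permitted from November 20, 2007 + 31 days = December 21, 2007 onward; December 22, 2007 is on or after that date.
(3) the permitted window runs from December 22, 2007 + 16 = January 7, 2008 to December 22, 2007 + 31 = January 22, 2008; done January 20, 2008 — within the window.
(4) permitted from December 22, 2007 + 30 days = January 21, 2008 onward; done January 31, 2008 — permitted.
(5) due by February 20, 2008 + 76 days = May 6, 2008; done May 20, 2008 — 14 days late.
The procedure was therefore not followed at step 5.

No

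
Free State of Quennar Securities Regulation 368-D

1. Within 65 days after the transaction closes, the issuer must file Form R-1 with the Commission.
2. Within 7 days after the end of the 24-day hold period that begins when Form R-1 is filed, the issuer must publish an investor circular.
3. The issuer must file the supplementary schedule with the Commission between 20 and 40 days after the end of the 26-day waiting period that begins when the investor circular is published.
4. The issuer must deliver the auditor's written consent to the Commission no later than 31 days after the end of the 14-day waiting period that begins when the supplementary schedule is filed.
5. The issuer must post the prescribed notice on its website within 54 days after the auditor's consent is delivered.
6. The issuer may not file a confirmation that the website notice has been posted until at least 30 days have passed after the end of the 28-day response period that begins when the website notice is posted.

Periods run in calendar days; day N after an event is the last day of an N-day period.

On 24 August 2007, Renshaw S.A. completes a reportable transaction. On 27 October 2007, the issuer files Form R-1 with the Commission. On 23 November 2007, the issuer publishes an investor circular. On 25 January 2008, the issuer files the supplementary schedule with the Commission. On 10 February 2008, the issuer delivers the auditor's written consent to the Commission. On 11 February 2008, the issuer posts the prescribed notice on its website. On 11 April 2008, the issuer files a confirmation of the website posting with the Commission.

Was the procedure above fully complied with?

(1) due by 24 August 2007 + 65 days = 28 October 2007; 27 October 2007 is within that limit.
(2) due by 20 November 2007 + 7 days = 27 November 2007; completed 23 November 2007, before the deadline.
(3) the permitted window runs from 19 December 2007 + 20 = 8 January 2008 to 19 December 2007 + 40 = 28 January 2008; 25 January 2008 falls inside that range.
(4) due by 8 February 2008 + 31 days = 10 March 2008; 10 February 2008 is within that limit.
(5) due by 10 February 2008 + 54 days = 4 April 2008; done 11 February 2008 — timely.
(6) permitted from 10 March 2008 + 30 days = 9 April 2008 onward; 11 April 2008 is on or after that date.

Yes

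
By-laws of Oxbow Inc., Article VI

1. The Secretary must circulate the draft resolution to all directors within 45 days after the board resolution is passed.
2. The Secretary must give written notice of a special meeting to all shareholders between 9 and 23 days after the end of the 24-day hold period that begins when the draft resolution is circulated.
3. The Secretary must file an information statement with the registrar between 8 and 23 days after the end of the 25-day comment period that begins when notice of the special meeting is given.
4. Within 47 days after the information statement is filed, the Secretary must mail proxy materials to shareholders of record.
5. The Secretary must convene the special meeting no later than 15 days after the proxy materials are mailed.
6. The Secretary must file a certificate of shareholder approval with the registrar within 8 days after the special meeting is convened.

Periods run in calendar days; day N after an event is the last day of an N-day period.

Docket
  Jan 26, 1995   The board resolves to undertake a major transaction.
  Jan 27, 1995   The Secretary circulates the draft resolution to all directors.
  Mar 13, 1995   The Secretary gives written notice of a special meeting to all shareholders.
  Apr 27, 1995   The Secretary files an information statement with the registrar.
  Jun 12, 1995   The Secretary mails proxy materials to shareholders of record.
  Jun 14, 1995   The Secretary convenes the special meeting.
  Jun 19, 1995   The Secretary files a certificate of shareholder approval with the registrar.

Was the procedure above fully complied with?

Step 1: 45 days after Jan 26, 1995 (when the board resolution is passed) is Mar 12, 1995; Jan 27, 1995 is within that limit.
Step 2: the window is 9–23 days after Feb 20, 1995 (end of the 24-day hold period, which began when the draft resolution is circulated on Jan 27, 1995), so Mar 1, 1995 through Mar 15, 1995; Mar 13, 1995 falls inside that range.
Step 3: the window is 8–23 days after Apr 7, 1995 (end of the 25-day comment period, which began when notice of the special meeting is given on Mar 13, 1995), so Apr 15, 1995 through Apr 30, 1995; Apr 27, 1995 falls inside that range.
Step 4: 47 days after Apr 27, 1995 (when the information statement is filed) is Jun 13, 1995; Jun 12, 1995 is within that limit.
Step 5: 15 days after Jun 12, 1995 (when the proxy materials are mailed) is Jun 27, 1995; Jun 14, 1995 is within that limit.
Step 6: 8 days after Jun 14, 1995 (when the special meeting is convened) is Jun 22, 1995; done Jun 19, 1995 — timely.

Yes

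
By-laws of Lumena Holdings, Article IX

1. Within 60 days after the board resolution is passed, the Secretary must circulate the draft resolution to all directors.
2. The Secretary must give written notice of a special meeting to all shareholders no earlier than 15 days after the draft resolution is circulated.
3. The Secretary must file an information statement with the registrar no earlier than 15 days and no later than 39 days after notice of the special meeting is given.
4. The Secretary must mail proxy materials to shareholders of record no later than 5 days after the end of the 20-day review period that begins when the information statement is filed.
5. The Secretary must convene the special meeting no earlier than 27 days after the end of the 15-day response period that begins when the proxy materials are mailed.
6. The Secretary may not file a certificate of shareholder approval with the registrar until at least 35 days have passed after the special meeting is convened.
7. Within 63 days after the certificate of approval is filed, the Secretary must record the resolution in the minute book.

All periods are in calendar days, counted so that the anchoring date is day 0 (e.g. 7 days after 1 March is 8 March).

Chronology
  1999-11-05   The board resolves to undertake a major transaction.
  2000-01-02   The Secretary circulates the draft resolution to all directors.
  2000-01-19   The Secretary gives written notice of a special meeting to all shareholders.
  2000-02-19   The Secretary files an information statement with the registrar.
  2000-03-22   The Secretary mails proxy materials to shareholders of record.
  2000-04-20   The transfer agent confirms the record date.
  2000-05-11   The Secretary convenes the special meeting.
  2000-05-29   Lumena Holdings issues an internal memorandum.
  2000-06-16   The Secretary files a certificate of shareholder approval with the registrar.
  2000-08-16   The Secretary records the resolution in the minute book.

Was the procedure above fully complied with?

Step 1 — counting 60 days from 1999-11-05 (when the board resolution is passed) gives a deadline of 2000-01-04; done 2000-01-02 — timely.
Step 2 — must wait 15 days from 2000-01-02 (when the draft resolution is circulated), so not before 2000-01-17; 2000-01-19 is on or after that date.
Step 3 — 15 and 39 days from 2000-01-19 (when notice of the special meeting is given) are 2000-02-03 and 2000-02-27 respectively; done 2000-02-19 — within the window.
Step 4 — counting 5 days from 2000-03-10 (end of the 20-day review period, which began when the information statement is filed on 2000-02-19) gives a deadline of 2000-03-15; not done until 2000-03-22, 7 days after the deadline.

No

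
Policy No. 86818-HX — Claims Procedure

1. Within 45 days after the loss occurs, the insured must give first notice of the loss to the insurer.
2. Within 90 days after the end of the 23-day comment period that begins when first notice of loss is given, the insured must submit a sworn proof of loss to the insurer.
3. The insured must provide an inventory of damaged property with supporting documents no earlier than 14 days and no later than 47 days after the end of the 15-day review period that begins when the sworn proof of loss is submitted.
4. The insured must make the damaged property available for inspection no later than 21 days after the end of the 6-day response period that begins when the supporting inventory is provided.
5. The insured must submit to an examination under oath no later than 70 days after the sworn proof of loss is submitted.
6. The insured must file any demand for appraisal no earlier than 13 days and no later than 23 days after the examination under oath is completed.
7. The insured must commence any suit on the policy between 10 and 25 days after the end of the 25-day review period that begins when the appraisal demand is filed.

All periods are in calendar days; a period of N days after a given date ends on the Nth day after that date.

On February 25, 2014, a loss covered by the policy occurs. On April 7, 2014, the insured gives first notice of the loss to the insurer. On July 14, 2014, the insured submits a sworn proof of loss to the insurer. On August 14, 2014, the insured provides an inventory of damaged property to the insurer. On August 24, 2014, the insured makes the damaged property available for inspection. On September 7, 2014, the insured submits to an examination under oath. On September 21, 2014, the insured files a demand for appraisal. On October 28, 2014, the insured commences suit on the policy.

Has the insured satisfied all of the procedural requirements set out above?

(1) due by February 25, 2014 + 45 days = April 11, 2014; completed April 7, 2014, before the deadline.
(2) due by April 30, 2014 + 90 days = July 29, 2014; done July 14, 2014 — timely.
(3) the permitted window runs from July 29, 2014 + 14 = August 12, 2014 to July 29, 2014 + 47 = September 14, 2014; done August 14, 2014, which is between those dates.
(4) due by August 20, 2014 + 21 days = September 10, 2014; done August 24, 2014 — timely.
(5) due by July 14, 2014 + 70 days = September 22, 2014; done September 7, 2014 — timely.
(6) the permitted window runs from September 7, 2014 + 13 = September 20, 2014 to September 7, 2014 + 23 = September 30, 2014; September 21, 2014 falls inside that range.
(7) the permitted window runs from October 16, 2014 + 10 = October 26, 2014 to October 16, 2014 + 25 = November 10, 2014; October 28, 2014 falls inside that range.

Yes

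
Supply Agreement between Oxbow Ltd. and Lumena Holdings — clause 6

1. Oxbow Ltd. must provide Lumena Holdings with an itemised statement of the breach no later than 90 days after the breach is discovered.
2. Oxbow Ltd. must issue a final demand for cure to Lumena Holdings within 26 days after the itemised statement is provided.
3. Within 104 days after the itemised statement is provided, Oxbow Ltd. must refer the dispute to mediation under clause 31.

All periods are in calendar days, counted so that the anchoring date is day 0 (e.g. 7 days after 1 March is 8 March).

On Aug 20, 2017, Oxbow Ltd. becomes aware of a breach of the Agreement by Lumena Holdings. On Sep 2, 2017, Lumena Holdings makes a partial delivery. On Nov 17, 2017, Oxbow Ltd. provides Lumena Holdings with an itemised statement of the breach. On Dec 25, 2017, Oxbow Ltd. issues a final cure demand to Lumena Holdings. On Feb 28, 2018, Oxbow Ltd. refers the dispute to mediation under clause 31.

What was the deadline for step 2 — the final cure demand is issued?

Dec 13, 2017

Step 2 runs from Nov 17, 2017, when the itemised statement is provided. 26 days after Nov 17, 2017 is Dec 13, 2017.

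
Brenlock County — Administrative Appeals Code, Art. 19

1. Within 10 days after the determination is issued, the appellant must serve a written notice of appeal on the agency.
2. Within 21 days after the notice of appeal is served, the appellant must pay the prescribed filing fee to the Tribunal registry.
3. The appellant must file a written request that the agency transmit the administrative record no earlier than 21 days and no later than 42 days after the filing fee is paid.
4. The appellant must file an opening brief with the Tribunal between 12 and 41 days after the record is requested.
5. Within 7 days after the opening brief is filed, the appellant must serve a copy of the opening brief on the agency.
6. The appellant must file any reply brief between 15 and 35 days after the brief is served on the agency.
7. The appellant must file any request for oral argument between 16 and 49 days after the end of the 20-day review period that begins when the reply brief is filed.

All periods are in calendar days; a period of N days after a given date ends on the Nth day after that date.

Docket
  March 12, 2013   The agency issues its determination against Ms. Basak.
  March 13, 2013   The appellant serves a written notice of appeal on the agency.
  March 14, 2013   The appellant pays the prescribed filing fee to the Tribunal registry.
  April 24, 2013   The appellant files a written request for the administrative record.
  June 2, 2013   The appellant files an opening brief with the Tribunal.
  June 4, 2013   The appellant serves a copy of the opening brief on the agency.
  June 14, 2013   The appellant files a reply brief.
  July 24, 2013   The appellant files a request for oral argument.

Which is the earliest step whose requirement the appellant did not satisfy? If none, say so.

Step 1: 10 days after March 12, 2013 (when the determination is issued) is March 22, 2013; March 13, 2013 is within that limit.
Step 2: 21 days after March 13, 2013 (when the notice of appeal is served) is April 3, 2013; completed March 14, 2013, before the deadline.
Step 3: the window is 21–42 days after March 14, 2013 (when the filing fee is paid), so April 4, 2013 through April 25, 2013; April 24, 2013 falls inside that range.
Step 4: the window is 12–41 days after April 24, 2013 (when the record is requested), so May 6, 2013 through June 4, 2013; done June 2, 2013 — within the window.
Step 5: 7 days after June 2, 2013 (when the opening brief is filed) is June 9, 2013; done June 4, 2013 — timely.
Step 6: the window is 15–35 days after June 4, 2013 (when the brief is served on the agency), so June 19, 2013 through July 9, 2013; June 14, 2013 is 5 days too early.

Step 6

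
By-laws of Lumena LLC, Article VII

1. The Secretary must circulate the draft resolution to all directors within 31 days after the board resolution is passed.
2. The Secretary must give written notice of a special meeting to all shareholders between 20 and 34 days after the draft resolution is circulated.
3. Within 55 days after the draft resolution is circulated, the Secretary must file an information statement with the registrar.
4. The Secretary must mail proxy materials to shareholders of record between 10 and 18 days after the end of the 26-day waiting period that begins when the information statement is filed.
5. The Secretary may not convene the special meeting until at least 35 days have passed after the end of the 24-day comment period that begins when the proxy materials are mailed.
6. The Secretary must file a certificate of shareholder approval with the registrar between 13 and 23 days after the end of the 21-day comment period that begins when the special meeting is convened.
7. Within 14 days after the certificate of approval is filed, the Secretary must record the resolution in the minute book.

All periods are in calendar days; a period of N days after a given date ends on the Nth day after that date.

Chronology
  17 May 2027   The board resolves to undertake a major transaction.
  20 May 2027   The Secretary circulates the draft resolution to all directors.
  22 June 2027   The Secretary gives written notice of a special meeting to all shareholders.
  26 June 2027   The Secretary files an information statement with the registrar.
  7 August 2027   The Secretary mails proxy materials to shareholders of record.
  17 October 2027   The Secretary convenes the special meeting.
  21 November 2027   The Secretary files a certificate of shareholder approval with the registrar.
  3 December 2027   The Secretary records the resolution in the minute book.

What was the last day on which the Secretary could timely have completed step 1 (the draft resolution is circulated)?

17 June 2027

Step 1 runs from 17 May 2027, when the board resolution is passed. 31 days after 17 May 2027 is 17 June 2027.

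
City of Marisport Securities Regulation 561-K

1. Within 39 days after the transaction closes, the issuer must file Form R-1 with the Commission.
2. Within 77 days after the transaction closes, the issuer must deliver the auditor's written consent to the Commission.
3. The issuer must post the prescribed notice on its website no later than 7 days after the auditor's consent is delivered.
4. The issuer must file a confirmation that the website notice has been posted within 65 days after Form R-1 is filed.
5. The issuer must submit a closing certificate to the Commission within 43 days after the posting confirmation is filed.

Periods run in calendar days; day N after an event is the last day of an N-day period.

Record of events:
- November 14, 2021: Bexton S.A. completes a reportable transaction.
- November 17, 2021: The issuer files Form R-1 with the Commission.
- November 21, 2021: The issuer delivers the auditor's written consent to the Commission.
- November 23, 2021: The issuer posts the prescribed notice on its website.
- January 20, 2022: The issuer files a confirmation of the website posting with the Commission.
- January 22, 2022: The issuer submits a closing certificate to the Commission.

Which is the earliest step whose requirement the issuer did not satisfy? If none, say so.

Step 1: 39 days after November 14, 2021 (when the transaction closes) is December 23, 2021; done November 17, 2021 — timely.
Step 2: 77 days after November 14, 2021 (when the transaction closes) is January 30, 2022; done November 21, 2021 — timely.
Step 3: 7 days after November 21, 2021 (when the auditor's consent is delivered) is November 28, 2021; completed November 23, 2021, before the deadline.
Step 4: 65 days after November 17, 2021 (when Form R-1 is filed) is January 21, 2022; January 20, 2022 is within that limit.
Step 5: 43 days after January 20, 2022 (when the posting confirmation is filed) is March 4, 2022; January 22, 2022 is within that limit.

None — every step was satisfied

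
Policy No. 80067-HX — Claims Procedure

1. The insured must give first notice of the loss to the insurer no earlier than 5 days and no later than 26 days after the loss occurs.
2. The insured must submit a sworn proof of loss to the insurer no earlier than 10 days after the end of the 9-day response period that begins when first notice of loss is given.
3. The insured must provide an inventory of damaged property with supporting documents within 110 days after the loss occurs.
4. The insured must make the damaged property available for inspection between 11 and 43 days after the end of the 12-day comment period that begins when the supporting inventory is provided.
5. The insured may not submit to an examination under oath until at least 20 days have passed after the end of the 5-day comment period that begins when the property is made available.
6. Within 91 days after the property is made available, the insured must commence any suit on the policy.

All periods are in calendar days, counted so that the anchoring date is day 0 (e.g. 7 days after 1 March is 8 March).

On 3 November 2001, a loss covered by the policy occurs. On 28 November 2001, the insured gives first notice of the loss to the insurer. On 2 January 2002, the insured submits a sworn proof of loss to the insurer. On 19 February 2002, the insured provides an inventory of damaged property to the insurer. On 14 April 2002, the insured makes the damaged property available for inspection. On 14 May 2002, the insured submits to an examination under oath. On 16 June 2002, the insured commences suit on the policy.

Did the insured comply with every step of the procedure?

Yes

Step 1 — 5 and 26 days from 3 November 2001 (when the loss occurs) are 8 November 2001 and 29 November 2001 respectively; done 28 November 2001, which is between those dates.
Step 2 — must wait 10 days from 7 December 2001 (end of the 9-day response period, which began when first notice of loss is given on 28 November 2001), so not before 17 December 2001; 2 January 2002 is on or after that date.
Step 3 — counting 110 days from 3 November 2001 (when the loss occurs) gives a deadline of 21 February 2002; done 19 February 2002 — timely.
Step 4 — 11 and 43 days from 3 March 2002 (end of the 12-day comment period, which began when the supporting inventory is provided on 19 February 2002) are 14 March 2002 and 15 April 2002 respectively; done 14 April 2002 — within the window.
Step 5 — must wait 20 days from 19 April 2002 (end of the 5-day comment period, which began when the property is made available on 14 April 2002), so not before 9 May 2002; done 14 May 2002, after the minimum wait.
Step 6 — counting 91 days from 14 April 2002 (when the property is made available) gives a deadline of 14 July 2002; done 16 June 2002 — timely.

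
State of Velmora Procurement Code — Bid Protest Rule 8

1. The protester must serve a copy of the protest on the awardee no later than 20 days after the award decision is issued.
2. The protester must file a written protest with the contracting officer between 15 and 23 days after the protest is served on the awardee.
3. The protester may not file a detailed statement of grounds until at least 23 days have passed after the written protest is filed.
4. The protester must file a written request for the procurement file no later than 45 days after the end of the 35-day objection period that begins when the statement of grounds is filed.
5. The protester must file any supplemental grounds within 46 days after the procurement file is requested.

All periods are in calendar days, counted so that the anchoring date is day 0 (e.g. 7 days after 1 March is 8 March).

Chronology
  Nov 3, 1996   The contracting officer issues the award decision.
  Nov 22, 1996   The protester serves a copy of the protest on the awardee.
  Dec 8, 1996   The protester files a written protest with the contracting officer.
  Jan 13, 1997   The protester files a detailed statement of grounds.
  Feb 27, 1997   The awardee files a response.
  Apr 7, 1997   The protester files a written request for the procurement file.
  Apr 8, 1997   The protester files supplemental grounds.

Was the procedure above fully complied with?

(1) due by Nov 3, 1996 + 20 days = Nov 23, 1996; done Nov 22, 1996 — timely.
(2) the permitted window runs from Nov 22, 1996 + 15 = Dec 7, 1996 to Nov 22, 1996 + 23 = Dec 15, 1996; done Dec 8, 1996, which is between those dates.
(3) permitted from Dec 8, 1996 + 23 days = Dec 31, 1996 onward; done Jan 13, 1997, after the minimum wait.
(4) due by Feb 17, 1997 + 45 days = Apr 3, 1997; not done until Apr 7, 1997, 4 days after the deadline.

No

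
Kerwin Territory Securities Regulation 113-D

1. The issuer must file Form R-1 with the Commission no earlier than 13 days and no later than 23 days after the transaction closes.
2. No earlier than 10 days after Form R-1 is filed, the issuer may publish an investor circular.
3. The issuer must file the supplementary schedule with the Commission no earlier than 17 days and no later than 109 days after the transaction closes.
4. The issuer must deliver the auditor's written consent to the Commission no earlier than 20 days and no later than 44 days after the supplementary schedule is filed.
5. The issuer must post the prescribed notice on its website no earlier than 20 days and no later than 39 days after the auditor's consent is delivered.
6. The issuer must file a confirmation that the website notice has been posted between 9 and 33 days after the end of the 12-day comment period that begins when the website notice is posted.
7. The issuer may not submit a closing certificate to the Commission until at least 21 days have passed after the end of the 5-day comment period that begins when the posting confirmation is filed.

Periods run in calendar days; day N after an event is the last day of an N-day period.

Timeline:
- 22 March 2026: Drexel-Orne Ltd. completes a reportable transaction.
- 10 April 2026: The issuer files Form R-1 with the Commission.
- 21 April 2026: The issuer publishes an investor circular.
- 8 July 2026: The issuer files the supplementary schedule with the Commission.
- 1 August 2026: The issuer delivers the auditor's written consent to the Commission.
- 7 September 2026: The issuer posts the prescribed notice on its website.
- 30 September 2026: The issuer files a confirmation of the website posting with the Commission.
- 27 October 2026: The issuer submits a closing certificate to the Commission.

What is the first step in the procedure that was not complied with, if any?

None — every step was satisfied

(1) the permitted window runs from 22 March 2026 + 13 = 4 April 2026 to 22 March 2026 + 23 = 14 April 2026; done 10 April 2026 — within the window.
(2) permitted from 10 April 2026 + 10 days = 20 April 2026 onward; done 21 April 2026, after the minimum wait.
(3) the permitted window runs from 22 March 2026 + 17 = 8 April 2026 to 22 March 2026 + 109 = 9 July 2026; done 8 July 2026, which is between those dates.
(4) the permitted window runs from 8 July 2026 + 20 = 28 July 2026 to 8 July 2026 + 44 = 21 August 2026; done 1 August 2026, which is between those dates.
(5) the permitted window runs from 1 August 2026 + 20 = 21 August 2026 to 1 August 2026 + 39 = 9 September 2026; done 7 September 2026, which is between those dates.
(6) the permitted window runs from 19 September 2026 + 9 = 28 September 2026 to 19 September 2026 + 33 = 22 October 2026; done 30 September 2026, which is between those dates.
(7) permitted from 5 October 2026 + 21 days = 26 October 2026 onward; 27 October 2026 is on or after that date.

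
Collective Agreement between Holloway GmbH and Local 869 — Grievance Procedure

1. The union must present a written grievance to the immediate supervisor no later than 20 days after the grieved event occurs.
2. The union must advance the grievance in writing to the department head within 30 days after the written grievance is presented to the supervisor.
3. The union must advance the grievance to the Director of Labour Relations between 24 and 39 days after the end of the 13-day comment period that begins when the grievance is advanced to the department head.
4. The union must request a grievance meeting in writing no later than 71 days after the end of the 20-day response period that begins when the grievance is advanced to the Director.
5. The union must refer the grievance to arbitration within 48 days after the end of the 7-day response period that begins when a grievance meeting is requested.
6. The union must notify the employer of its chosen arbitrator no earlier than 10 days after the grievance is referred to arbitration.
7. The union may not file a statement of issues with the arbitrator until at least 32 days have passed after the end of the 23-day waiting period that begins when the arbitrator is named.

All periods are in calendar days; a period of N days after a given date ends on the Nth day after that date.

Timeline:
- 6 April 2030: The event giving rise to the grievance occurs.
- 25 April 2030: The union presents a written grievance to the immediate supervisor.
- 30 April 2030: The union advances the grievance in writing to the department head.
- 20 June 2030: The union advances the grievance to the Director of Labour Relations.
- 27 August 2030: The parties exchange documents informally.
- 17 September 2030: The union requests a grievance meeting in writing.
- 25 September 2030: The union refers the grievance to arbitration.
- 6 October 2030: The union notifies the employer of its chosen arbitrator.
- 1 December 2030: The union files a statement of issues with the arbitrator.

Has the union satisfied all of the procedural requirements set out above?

Step 1 — counting 20 days from 6 April 2030 (when the grieved event occurs) gives a deadline of 26 April 2030; completed 25 April 2030, before the deadline.
Step 2 — counting 30 days from 25 April 2030 (when the written grievance is presented to the supervisor) gives a deadline of 25 May 2030; completed 30 April 2030, before the deadline.
Step 3 — 24 and 39 days from 13 May 2030 (end of the 13-day comment period, which began when the grievance is advanced to the department head on 30 April 2030) are 6 June 2030 and 21 June 2030 respectively; 20 June 2030 falls inside that range.
Step 4 — counting 71 days from 10 July 2030 (end of the 20-day response period, which began when the grievance is advanced to the Director on 20 June 2030) gives a deadline of 19 September 2030; completed 17 September 2030, before the deadline.
Step 5 — counting 48 days from 24 September 2030 (end of the 7-day response period, which began when a grievance meeting is requested on 17 September 2030) gives a deadline of 11 November 2030; 25 September 2030 is within that limit.
Step 6 — must wait 10 days from 25 September 2030 (when the grievance is referred to arbitration), so not before 5 October 2030; 6 October 2030 is on or after that date.
Step 7 — must wait 32 days from 29 October 2030 (end of the 23-day waiting period, which began when the arbitrator is named on 6 October 2030), so not before 30 November 2030; 1 December 2030 is on or after that date.

Yes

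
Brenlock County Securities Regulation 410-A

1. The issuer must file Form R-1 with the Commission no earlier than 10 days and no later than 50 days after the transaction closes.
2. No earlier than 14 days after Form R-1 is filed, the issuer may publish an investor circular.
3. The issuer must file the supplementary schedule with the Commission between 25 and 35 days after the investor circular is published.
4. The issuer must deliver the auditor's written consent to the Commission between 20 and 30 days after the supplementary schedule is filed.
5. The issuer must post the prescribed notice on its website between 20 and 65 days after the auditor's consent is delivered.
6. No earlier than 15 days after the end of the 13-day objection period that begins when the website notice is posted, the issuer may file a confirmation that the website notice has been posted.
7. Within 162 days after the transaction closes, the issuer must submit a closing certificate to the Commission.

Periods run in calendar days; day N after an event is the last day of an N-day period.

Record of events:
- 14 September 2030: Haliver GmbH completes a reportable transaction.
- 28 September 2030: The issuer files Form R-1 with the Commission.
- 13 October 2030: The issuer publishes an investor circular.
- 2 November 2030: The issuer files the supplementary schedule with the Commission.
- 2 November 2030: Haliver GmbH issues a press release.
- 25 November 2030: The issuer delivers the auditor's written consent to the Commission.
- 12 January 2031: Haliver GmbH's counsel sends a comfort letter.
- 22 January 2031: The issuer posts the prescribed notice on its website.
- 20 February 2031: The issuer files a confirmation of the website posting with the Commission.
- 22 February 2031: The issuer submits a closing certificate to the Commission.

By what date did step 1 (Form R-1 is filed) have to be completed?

Step 1 runs from 14 September 2030, when the transaction closes. The window is 10–50 days after 14 September 2030; it closes on 3 November 2030.

3 November 2030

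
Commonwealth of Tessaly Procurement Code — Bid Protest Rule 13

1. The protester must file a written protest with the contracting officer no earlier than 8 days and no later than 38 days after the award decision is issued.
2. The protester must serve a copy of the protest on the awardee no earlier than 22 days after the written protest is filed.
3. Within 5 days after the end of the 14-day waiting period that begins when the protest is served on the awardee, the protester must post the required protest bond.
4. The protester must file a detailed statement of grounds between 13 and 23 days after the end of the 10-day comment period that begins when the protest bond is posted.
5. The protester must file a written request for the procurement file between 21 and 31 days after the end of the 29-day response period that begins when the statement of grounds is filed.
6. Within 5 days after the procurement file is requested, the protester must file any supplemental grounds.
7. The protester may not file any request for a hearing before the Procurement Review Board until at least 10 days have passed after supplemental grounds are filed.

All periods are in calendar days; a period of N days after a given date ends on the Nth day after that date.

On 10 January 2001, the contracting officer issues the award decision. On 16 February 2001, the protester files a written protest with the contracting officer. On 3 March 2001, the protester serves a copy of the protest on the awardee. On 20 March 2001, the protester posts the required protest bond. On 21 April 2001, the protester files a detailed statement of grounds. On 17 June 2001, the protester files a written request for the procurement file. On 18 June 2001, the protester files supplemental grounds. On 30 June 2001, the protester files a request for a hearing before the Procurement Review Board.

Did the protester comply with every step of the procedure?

No

(1) the permitted window runs from 10 January 2001 + 8 = 18 January 2001 to 10 January 2001 + 38 = 17 February 2001; done 16 February 2001 — within the window.
(2) permitted from 16 February 2001 + 22 days = 10 March 2001 onward; 3 March 2001 is 7 days before the earliest permitted date.
Later steps need not be reached.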